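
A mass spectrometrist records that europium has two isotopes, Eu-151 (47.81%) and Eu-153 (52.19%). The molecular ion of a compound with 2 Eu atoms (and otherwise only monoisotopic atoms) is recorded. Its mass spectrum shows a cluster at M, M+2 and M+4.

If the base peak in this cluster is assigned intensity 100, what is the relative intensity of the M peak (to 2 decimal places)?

Term probabilities: M 0.2286, M+2 0.4990, M+4 0.2724. Base peak = M+2.
P(M+2) = C(2,1) × 0.4781^1 × 0.5219^1 = 2 × 0.4781 × 0.5219 = 0.499041 (base)
P(M) = C(2,0) × 0.4781^2 × 0.5219^0 = 1 × 0.22857961 × 1.0000 = 0.228580
Relative intensity = 0.228580 / 0.499041 × 100 = 45.80

45.80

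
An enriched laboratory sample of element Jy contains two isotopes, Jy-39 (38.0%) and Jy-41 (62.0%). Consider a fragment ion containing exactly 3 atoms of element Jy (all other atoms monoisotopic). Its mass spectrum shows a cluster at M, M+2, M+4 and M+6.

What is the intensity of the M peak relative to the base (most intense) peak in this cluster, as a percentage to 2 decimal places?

Binomial terms of (0.380 + 0.620)^3: M 0.0549, M+2 0.2686, M+4 0.4382, M+6 0.2383 → M+4 is the base peak.
P(M+4) = C(3,2) × 0.380^1 × 0.620^2 = 3 × 0.3800 × 0.3844 = 0.438216 (base)
P(M) = C(3,0) × 0.380^3 × 0.620^0 = 1 × 0.054872 × 1.0000 = 0.054872
Relative intensity = 0.054872 / 0.438216 × 100 = 12.52

12.52%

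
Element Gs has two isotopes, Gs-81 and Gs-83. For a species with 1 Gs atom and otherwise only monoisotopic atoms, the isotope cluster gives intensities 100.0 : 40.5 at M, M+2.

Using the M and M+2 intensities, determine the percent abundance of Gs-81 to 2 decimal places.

71.17%

Let p = fractional abundance of Gs-81. I(M+2)/I(M) = [C(1,1)·p^0·(1−p)] / p^1 = 1·(1−p)/p = 40.5/100.0 = 0.4050
(1−p)/p = 0.4050/1 = 0.4050  ⇒  p = 1/(1 + 0.4050) = 0.7117
Gs-81: 71.17%, Gs-83: 28.83%.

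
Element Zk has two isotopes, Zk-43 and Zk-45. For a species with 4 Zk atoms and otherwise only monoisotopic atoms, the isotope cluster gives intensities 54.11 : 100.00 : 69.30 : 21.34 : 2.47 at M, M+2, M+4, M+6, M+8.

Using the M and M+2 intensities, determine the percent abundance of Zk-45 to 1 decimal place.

31.6%

If p is the fraction of Zk that is Zk-43, then I(M+2)/I(M) = [C(4,1)·p^3·(1−p)] / p^4 = 4·(1−p)/p = 100.00/54.11 = 1.8481
(1−p)/p = 1.8481/4 = 0.4620  ⇒  p = 1/(1 + 0.4620) = 0.6840
Zk-43: 68.4%, Zk-45: 31.6%.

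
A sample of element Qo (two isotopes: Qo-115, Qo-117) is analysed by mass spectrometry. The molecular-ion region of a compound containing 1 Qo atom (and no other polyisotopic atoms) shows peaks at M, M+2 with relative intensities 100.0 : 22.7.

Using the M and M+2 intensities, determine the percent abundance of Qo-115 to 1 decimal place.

81.5%

Write p for the Qo-115 fraction. I(M+2)/I(M) = [C(1,1)·p^0·(1−p)] / p^1 = 1·(1−p)/p = 22.7/100.0 = 0.2270
(1−p)/p = 0.2270/1 = 0.2270  ⇒  p = 1/(1 + 0.2270) = 0.8150
Qo-115: 81.5%, Qo-117: 18.5%.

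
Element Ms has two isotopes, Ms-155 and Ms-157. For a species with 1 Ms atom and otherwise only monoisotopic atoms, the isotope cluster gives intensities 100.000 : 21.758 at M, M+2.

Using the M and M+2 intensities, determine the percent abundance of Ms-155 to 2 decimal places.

Let p = fractional abundance of Ms-155. I(M+2)/I(M) = [C(1,1)·p^0·(1−p)] / p^1 = 1·(1−p)/p = 21.758/100.000 = 0.2176
(1−p)/p = 0.2176/1 = 0.2176  ⇒  p = 1/(1 + 0.2176) = 0.8213
Ms-155: 82.13%, Ms-157: 17.87%.

82.13%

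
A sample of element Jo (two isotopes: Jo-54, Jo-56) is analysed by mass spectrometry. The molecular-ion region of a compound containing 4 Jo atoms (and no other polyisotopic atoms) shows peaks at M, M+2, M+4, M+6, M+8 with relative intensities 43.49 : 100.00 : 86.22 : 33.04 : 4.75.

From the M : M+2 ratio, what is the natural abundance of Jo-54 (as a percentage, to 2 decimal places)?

63.50%

If p is the fraction of Jo that is Jo-54, then I(M+2)/I(M) = [C(4,1)·p^3·(1−p)] / p^4 = 4·(1−p)/p = 100.00/43.49 = 2.2994
(1−p)/p = 2.2994/4 = 0.5748  ⇒  p = 1/(1 + 0.5748) = 0.6350
Jo-54: 63.50%, Jo-56: 36.50%.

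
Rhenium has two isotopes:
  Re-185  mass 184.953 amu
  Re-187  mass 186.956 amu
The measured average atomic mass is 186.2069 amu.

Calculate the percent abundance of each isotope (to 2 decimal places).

Re-185: 37.40%, Re-187: 62.60%

With x = fraction of Re-185 (so Re-187 is 1 − x):
184.953·x + 186.956·(1 − x) = 186.2069
(184.953 − 186.956)·x = 186.2069 − 186.956
x = -0.7491 / -2.003 = 0.37399 → 37.40% Re-185, 62.60% Re-187.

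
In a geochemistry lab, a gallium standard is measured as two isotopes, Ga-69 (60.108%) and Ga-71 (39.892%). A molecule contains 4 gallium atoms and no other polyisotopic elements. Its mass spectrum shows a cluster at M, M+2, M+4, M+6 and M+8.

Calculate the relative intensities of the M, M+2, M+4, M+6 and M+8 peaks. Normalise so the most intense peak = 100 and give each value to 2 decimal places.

Each Ga atom is independently Ga-69 (p = 0.60108) or Ga-71 (q = 0.39892); the cluster is the binomial expansion (p + q)^4.
P(M) = 0.60108^4 = 0.130536
P(M+2) = 4 × 0.60108^3 × 0.39892^1 = 0.346531
P(M+4) = 6 × 0.60108^2 × 0.39892^2 = 0.344975
P(M+6) = 4 × 0.60108^1 × 0.39892^3 = 0.152633
P(M+8) = 0.39892^4 = 0.025325
The M+2 peak is largest (0.346531); scaling to 100 gives 37.67 : 100.00 : 99.55 : 44.05 : 7.31.

37.67 : 100.00 : 99.55 : 44.05 : 7.31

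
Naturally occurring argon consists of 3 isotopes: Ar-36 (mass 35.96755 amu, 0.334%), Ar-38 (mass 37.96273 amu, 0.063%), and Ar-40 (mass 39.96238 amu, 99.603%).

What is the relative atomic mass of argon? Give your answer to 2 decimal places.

39.95 amu

Ar = Σ fᵢ·mᵢ = 0.00334 × 35.96755 + 0.00063 × 37.96273 + 0.99603 × 39.96238
= 0.120132 + 0.023917 + 39.803729 = 39.947778 amu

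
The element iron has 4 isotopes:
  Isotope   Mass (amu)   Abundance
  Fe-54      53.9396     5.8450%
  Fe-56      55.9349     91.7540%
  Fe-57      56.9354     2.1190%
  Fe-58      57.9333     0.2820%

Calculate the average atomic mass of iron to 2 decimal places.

Average mass = Σ (abundance × isotope mass) = 0.058450 × 53.9396 + 0.917540 × 55.9349 + 0.021190 × 56.9354 + 0.002820 × 57.9333
= 3.15277 + 51.32251 + 1.20646 + 0.16337 = 55.84511 amu

55.85 amu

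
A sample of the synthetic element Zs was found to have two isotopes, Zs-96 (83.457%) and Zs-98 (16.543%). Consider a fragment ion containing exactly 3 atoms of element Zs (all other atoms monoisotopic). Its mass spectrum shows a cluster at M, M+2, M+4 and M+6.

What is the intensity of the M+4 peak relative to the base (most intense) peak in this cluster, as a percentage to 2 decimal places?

(0.83457 + 0.16543)^3 gives M 0.5813, M+2 0.3457, M+4 0.0685, M+6 0.0045; the largest is M.
P(M) = C(3,0) × 0.83457^3 × 0.16543^0 = 1 × 0.58128392 × 1.0000 = 0.581284 (base)
P(M+4) = C(3,2) × 0.83457^1 × 0.16543^2 = 3 × 0.83457 × 0.02736708 = 0.068519
Relative intensity = 0.068519 / 0.581284 × 100 = 11.79

11.79%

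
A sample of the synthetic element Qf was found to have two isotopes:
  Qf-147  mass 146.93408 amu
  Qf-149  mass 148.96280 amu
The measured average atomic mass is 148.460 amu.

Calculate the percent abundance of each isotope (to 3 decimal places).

Qf-147: 24.784%, Qf-149: 75.216%

Let x be the fractional abundance of Qf-147; then Qf-149 has abundance 1 − x.
146.93408·x + 148.96280·(1 − x) = 148.460
(146.93408 − 148.96280)·x = 148.460 − 148.96280
x = -0.50280 / -2.02872 = 0.24784 → 24.784% Qf-147, 75.216% Qf-149.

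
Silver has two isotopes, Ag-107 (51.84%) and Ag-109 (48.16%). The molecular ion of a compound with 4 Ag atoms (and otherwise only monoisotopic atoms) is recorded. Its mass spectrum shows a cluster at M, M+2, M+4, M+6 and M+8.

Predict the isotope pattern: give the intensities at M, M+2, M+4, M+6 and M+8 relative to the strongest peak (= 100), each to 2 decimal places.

The 4 Ag atoms are independent, so intensities follow the terms of (0.5184 + 0.4816)^4.
P(M) = 0.5184^4 = 0.072220
P(M+2) = 4 × 0.5184^3 × 0.4816^1 = 0.268375
P(M+4) = 6 × 0.5184^2 × 0.4816^2 = 0.373985
P(M+6) = 4 × 0.5184^1 × 0.4816^3 = 0.231624
P(M+8) = 0.4816^4 = 0.053795
The M+4 peak is largest (0.373985); scaling to 100 gives 19.31 : 71.76 : 100.00 : 61.93 : 14.38.

19.31 : 71.76 : 100.00 : 61.93 : 14.38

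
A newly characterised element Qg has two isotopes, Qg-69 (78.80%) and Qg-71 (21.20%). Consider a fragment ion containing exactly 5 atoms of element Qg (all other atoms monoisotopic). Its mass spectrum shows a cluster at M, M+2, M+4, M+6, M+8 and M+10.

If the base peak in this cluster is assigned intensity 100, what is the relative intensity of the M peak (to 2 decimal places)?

74.34

Term probabilities: M 0.3038, M+2 0.4087, M+4 0.2199, M+6 0.0592, M+8 0.0080, M+10 0.0004. Base peak = M+2.
P(M+2) = C(5,1) × 0.7880^4 × 0.2120^1 = 5 × 0.38557145 × 0.2120 = 0.408706 (base)
P(M) = C(5,0) × 0.7880^5 × 0.2120^0 = 1 × 0.3038303 × 1.0000 = 0.303830
Relative intensity = 0.303830 / 0.408706 × 100 = 74.34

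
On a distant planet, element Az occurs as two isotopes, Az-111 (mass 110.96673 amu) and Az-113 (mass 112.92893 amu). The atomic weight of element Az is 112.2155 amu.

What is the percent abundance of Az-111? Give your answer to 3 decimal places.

Writing the weighted mean with unknown fraction x of Az-111:
110.96673·x + 112.92893·(1 − x) = 112.2155
(110.96673 − 112.92893)·x = 112.2155 − 112.92893
x = -0.71343 / -1.96220 = 0.36359 → 36.359% Az-111, 63.641% Az-113.

36.359%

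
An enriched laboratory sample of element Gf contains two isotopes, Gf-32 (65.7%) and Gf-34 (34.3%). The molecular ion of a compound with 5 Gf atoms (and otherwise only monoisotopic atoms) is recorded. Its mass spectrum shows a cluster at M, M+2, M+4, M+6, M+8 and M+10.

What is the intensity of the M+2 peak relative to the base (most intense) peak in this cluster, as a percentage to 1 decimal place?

Term probabilities: M 0.1224, M+2 0.3195, M+4 0.3336, M+6 0.1742, M+8 0.0455, M+10 0.0047. Base peak = M+4.
P(M+4) = C(5,2) × 0.657^3 × 0.343^2 = 10 × 0.28359339 × 0.117649 = 0.333645 (base)
P(M+2) = C(5,1) × 0.657^4 × 0.343^1 = 5 × 0.18632086 × 0.3430 = 0.319540
Relative intensity = 0.319540 / 0.333645 × 100 = 95.8

95.8%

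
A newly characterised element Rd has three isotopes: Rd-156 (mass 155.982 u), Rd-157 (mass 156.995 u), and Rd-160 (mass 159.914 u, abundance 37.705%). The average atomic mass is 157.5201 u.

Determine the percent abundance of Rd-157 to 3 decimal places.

5.483%

Let x and y be the fractions of Rd-156 and Rd-157. Then x + y = 1 − 0.37705 = 0.62295 and 155.982x + 156.995y = 157.5201 − 0.37705×159.914 = 97.2245263.
Substituting: 155.982x + 156.995(0.62295 − x) = 97.2245263
(155.982 − 156.995)x = -0.57550895  ⇒  x = 0.56812, y = 0.05483
Rd-156: 56.812%, Rd-157: 5.483%.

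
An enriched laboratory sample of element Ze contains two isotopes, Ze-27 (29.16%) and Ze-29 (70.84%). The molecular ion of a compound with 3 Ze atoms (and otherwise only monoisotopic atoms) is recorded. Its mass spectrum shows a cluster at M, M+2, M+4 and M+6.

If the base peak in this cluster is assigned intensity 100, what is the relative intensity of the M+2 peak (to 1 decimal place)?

41.2

Term probabilities: M 0.0248, M+2 0.1807, M+4 0.4390, M+6 0.3555. Base peak = M+4.
P(M+4) = C(3,2) × 0.2916^1 × 0.7084^2 = 3 × 0.2916 × 0.50183056 = 0.439001 (base)
P(M+2) = C(3,1) × 0.2916^2 × 0.7084^1 = 3 × 0.08503056 × 0.7084 = 0.180707
Relative intensity = 0.180707 / 0.439001 × 100 = 41.2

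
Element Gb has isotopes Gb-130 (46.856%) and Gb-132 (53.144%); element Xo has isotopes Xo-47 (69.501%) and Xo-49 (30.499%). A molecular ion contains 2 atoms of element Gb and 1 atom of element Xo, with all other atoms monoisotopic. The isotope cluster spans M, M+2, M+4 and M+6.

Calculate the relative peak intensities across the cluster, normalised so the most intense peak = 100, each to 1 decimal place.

36.9 : 100.0 : 84.3 : 20.9

Element Gb pattern (n=2): 0.21954847 : 0.49802305 : 0.28242847
Element Xo pattern (n=1): 0.69501 : 0.30499
Convolve the two distributions (both contribute in 2-u steps):
  M: 0.21954847×0.69501 = 0.152588
  M+2: 0.21954847×0.30499 + 0.49802305×0.69501 = 0.413091
  M+4: 0.49802305×0.30499 + 0.28242847×0.69501 = 0.348183
  M+6: 0.28242847×0.30499 = 0.086138
Scale to base peak (0.413091) = 100: 36.9 : 100.0 : 84.3 : 20.9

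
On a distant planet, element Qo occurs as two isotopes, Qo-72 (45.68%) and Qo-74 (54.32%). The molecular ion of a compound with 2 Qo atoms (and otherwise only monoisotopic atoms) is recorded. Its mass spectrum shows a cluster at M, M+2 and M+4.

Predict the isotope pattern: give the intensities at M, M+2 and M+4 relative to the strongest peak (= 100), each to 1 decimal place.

Each Qo atom is independently Qo-72 (p = 0.4568) or Qo-74 (q = 0.5432); the cluster is the binomial expansion (p + q)^2.
P(M) = 0.4568^2 = 0.208666
P(M+2) = 2 × 0.4568^1 × 0.5432^1 = 0.496268
P(M+4) = 0.5432^2 = 0.295066
The M+2 peak is largest (0.496268); scaling to 100 gives 42.0 : 100.0 : 59.5.

42.0 : 100.0 : 59.5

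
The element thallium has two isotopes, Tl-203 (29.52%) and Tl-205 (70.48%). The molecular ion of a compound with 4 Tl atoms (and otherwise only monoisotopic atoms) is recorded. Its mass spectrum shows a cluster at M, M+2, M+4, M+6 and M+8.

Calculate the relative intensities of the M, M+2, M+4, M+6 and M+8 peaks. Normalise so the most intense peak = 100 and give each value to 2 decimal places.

Each Tl atom is independently Tl-203 (p = 0.2952) or Tl-205 (q = 0.7048); the cluster is the binomial expansion (p + q)^4.
P(M) = 0.2952^4 = 0.007594
P(M+2) = 4 × 0.2952^3 × 0.7048^1 = 0.072523
P(M+4) = 6 × 0.2952^2 × 0.7048^2 = 0.259726
P(M+6) = 4 × 0.2952^1 × 0.7048^3 = 0.413403
P(M+8) = 0.7048^4 = 0.246754
The M+6 peak is largest (0.413403); scaling to 100 gives 1.84 : 17.54 : 62.83 : 100.00 : 59.69.

1.84 : 17.54 : 62.83 : 100.00 : 59.69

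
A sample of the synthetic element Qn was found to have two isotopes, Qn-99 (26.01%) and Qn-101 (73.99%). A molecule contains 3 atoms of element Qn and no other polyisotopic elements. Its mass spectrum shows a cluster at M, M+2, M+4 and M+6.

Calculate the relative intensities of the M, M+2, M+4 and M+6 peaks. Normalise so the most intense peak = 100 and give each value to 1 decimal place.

Expanding (0.2601 + 0.7399)^3:
P(M) = 0.2601^3 = 0.017596
P(M+2) = 3 × 0.2601^2 × 0.7399^1 = 0.150167
P(M+4) = 3 × 0.2601^1 × 0.7399^2 = 0.427177
P(M+6) = 0.7399^3 = 0.405060
The M+4 peak is largest (0.427177); scaling to 100 gives 4.1 : 35.2 : 100.0 : 94.8.

4.1 : 35.2 : 100.0 : 94.8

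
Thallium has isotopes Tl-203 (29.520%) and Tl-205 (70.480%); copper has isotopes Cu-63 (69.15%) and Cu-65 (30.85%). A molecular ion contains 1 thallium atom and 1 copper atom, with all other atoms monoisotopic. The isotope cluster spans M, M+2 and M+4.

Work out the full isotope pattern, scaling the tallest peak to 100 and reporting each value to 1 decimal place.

35.3 : 100.0 : 37.6

Thallium pattern (n=1): 0.2952 : 0.7048
Copper pattern (n=1): 0.6915 : 0.3085
Convolve the two distributions (both contribute in 2-u steps):
  M: 0.2952×0.6915 = 0.204131
  M+2: 0.2952×0.3085 + 0.7048×0.6915 = 0.578438
  M+4: 0.7048×0.3085 = 0.217431
Scale to base peak (0.578438) = 100: 35.3 : 100.0 : 37.6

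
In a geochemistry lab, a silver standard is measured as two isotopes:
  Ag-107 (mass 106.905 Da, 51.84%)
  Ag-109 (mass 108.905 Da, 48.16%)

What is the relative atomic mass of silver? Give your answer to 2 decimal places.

The abundance-weighted mean is 0.5184 × 106.905 + 0.4816 × 108.905
= 55.4196 + 52.4486 = 107.8682 Da

107.87 Da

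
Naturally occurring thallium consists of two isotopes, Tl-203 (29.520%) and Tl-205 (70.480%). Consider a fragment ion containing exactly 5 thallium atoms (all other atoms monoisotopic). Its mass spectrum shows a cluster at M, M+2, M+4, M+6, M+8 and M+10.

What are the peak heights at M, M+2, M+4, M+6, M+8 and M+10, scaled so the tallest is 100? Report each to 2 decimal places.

0.62 : 7.35 : 35.09 : 83.77 : 100.00 : 47.75

Expanding (0.29520 + 0.70480)^5:
P(M) = 0.29520^5 = 0.002242
P(M+2) = 5 × 0.29520^4 × 0.70480^1 = 0.026761
P(M+4) = 10 × 0.29520^3 × 0.70480^2 = 0.127785
P(M+6) = 10 × 0.29520^2 × 0.70480^3 = 0.305092
P(M+8) = 5 × 0.29520^1 × 0.70480^4 = 0.364208
P(M+10) = 0.70480^5 = 0.173912
The M+8 peak is largest (0.364208); scaling to 100 gives 0.62 : 7.35 : 35.09 : 83.77 : 100.00 : 47.75.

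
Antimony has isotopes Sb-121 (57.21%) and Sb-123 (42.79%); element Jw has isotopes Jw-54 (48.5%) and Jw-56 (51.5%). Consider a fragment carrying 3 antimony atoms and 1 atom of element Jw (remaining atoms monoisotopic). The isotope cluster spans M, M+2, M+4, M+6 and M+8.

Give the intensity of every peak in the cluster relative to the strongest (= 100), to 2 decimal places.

24.63 : 81.40 : 100.00 : 54.19 : 10.94

Antimony pattern (n=3): 0.18724742 : 0.42015297 : 0.3142518 : 0.07834781
Element Jw pattern (n=1): 0.4850 : 0.5150
Convolve the two distributions (both contribute in 2-u steps):
  M: 0.18724742×0.4850 = 0.090815
  M+2: 0.18724742×0.5150 + 0.42015297×0.4850 = 0.300207
  M+4: 0.42015297×0.5150 + 0.3142518×0.4850 = 0.368791
  M+6: 0.3142518×0.5150 + 0.07834781×0.4850 = 0.199838
  M+8: 0.07834781×0.5150 = 0.040349
Scale to base peak (0.368791) = 100: 24.63 : 81.40 : 100.00 : 54.19 : 10.94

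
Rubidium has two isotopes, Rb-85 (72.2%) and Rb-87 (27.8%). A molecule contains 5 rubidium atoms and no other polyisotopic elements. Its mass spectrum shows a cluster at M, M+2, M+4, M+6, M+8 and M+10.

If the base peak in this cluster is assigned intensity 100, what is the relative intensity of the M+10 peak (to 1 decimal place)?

0.4

Binomial terms of (0.722 + 0.278)^5: M 0.1962, M+2 0.3777, M+4 0.2909, M+6 0.1120, M+8 0.0216, M+10 0.0017 → M+2 is the base peak.
P(M+2) = C(5,1) × 0.722^4 × 0.278^1 = 5 × 0.27173701 × 0.2780 = 0.377714 (base)
P(M+10) = C(5,5) × 0.722^0 × 0.278^5 = 1 × 1.0000 × 0.00166044 = 0.001660
Relative intensity = 0.001660 / 0.377714 × 100 = 0.4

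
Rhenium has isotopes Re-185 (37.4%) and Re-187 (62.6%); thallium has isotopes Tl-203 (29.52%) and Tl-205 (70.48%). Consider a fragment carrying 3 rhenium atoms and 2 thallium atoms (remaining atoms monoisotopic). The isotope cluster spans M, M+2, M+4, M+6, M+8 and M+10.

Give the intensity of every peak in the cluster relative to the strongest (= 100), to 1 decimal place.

1.4 : 13.3 : 51.9 : 100.0 : 95.7 : 36.4

Rhenium pattern (n=3): 0.05231362 : 0.26268713 : 0.43968487 : 0.24531438
Thallium pattern (n=2): 0.08714304 : 0.41611392 : 0.49674304
Convolve the two distributions (both contribute in 2-u steps):
  M: 0.05231362×0.08714304 = 0.004559
  M+2: 0.05231362×0.41611392 + 0.26268713×0.08714304 = 0.044660
  M+4: 0.05231362×0.49674304 + 0.26268713×0.41611392 + 0.43968487×0.08714304 = 0.173610
  M+6: 0.26268713×0.49674304 + 0.43968487×0.41611392 + 0.24531438×0.08714304 = 0.334824
  M+8: 0.43968487×0.49674304 + 0.24531438×0.41611392 = 0.320489
  M+10: 0.24531438×0.49674304 = 0.121858
Scale to base peak (0.334824) = 100: 1.4 : 13.3 : 51.9 : 100.0 : 95.7 : 36.4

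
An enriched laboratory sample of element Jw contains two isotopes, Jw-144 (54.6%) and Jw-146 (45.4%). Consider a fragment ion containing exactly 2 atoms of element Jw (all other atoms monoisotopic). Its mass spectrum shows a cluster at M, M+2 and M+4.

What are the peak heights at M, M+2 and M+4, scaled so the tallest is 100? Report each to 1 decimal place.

60.1 : 100.0 : 41.6

Each Jw atom is independently Jw-144 (p = 0.546) or Jw-146 (q = 0.454); the cluster is the binomial expansion (p + q)^2.
P(M) = 0.546^2 = 0.298116
P(M+2) = 2 × 0.546^1 × 0.454^1 = 0.495768
P(M+4) = 0.454^2 = 0.206116
The M+2 peak is largest (0.495768); scaling to 100 gives 60.1 : 100.0 : 41.6.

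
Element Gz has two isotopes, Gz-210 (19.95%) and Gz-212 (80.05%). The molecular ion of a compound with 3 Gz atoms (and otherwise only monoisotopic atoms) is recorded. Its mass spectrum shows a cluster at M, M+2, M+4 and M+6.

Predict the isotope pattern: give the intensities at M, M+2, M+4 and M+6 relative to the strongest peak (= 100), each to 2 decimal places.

The 3 Gz atoms are independent, so intensities follow the terms of (0.1995 + 0.8005)^3.
P(M) = 0.1995^3 = 0.007940
P(M+2) = 3 × 0.1995^2 × 0.8005^1 = 0.095580
P(M+4) = 3 × 0.1995^1 × 0.8005^2 = 0.383519
P(M+6) = 0.8005^3 = 0.512961
The M+6 peak is largest (0.512961); scaling to 100 gives 1.55 : 18.63 : 74.77 : 100.00.

1.55 : 18.63 : 74.77 : 100.00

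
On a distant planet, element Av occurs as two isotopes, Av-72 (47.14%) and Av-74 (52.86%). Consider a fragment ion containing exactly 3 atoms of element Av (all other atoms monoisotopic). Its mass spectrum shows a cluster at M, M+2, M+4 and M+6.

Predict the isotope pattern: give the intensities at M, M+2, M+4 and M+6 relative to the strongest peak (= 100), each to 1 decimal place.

Each Av atom is independently Av-72 (p = 0.4714) or Av-74 (q = 0.5286); the cluster is the binomial expansion (p + q)^3.
P(M) = 0.4714^3 = 0.104754
P(M+2) = 3 × 0.4714^2 × 0.5286^1 = 0.352393
P(M+4) = 3 × 0.4714^1 × 0.5286^2 = 0.395153
P(M+6) = 0.5286^3 = 0.147700
The M+4 peak is largest (0.395153); scaling to 100 gives 26.5 : 89.2 : 100.0 : 37.4.

26.5 : 89.2 : 100.0 : 37.4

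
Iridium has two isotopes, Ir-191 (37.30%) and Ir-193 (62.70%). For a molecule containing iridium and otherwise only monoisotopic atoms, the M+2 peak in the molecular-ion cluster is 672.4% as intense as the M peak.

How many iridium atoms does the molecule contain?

4

For n independent Ir atoms, I(M+2)/I(M) = n · (abundance Ir-193) / (abundance Ir-191) = n · 0.6270/0.3730.
n = 6.724 × 0.3730/0.6270 = 4.00 ≈ 4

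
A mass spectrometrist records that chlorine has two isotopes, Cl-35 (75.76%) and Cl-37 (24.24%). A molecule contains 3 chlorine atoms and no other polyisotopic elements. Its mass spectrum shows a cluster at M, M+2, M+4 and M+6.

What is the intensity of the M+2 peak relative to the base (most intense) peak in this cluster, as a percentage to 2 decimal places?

95.99%

Term probabilities: M 0.4348, M+2 0.4174, M+4 0.1335, M+6 0.0142. Base peak = M.
P(M) = C(3,0) × 0.7576^3 × 0.2424^0 = 1 × 0.4348304 × 1.0000 = 0.434830 (base)
P(M+2) = C(3,1) × 0.7576^2 × 0.2424^1 = 3 × 0.57395776 × 0.2424 = 0.417382
Relative intensity = 0.417382 / 0.434830 × 100 = 95.99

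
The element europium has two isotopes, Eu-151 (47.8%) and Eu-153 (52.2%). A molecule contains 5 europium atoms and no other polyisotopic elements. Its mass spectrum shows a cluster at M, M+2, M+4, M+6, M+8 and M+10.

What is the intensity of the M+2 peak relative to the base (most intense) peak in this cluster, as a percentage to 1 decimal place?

41.9%

(0.478 + 0.522)^5 gives M 0.0250, M+2 0.1363, M+4 0.2976, M+6 0.3250, M+8 0.1775, M+10 0.0388; the largest is M+6.
P(M+6) = C(5,3) × 0.478^2 × 0.522^3 = 10 × 0.228484 × 0.14223665 = 0.324988 (base)
P(M+2) = C(5,1) × 0.478^4 × 0.522^1 = 5 × 0.05220494 × 0.5220 = 0.136255
Relative intensity = 0.136255 / 0.324988 × 100 = 41.9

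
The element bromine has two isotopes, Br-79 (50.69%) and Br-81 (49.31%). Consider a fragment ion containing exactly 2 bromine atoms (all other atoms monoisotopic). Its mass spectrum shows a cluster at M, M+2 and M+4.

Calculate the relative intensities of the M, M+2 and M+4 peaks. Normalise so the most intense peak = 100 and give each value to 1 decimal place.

Each Br atom is independently Br-79 (p = 0.5069) or Br-81 (q = 0.4931); the cluster is the binomial expansion (p + q)^2.
P(M) = 0.5069^2 = 0.256948
P(M+2) = 2 × 0.5069^1 × 0.4931^1 = 0.499905
P(M+4) = 0.4931^2 = 0.243148
The M+2 peak is largest (0.499905); scaling to 100 gives 51.4 : 100.0 : 48.6.

51.4 : 100.0 : 48.6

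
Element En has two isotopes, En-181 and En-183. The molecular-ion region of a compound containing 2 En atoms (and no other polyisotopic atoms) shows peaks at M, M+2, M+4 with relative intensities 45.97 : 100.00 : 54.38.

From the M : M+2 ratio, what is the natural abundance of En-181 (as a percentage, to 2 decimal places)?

47.90%

Write p for the En-181 fraction. I(M+2)/I(M) = [C(2,1)·p^1·(1−p)] / p^2 = 2·(1−p)/p = 100.00/45.97 = 2.1753
(1−p)/p = 2.1753/2 = 1.0877  ⇒  p = 1/(1 + 1.0877) = 0.4790
En-181: 47.90%, En-183: 52.10%.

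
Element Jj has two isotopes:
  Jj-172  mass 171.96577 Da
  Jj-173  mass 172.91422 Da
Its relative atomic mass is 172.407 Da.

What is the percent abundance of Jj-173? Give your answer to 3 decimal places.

46.521%

Writing the weighted mean with unknown fraction x of Jj-172:
171.96577·x + 172.91422·(1 − x) = 172.407
(171.96577 − 172.91422)·x = 172.407 − 172.91422
x = -0.50722 / -0.94845 = 0.53479 → 53.479% Jj-172, 46.521% Jj-173.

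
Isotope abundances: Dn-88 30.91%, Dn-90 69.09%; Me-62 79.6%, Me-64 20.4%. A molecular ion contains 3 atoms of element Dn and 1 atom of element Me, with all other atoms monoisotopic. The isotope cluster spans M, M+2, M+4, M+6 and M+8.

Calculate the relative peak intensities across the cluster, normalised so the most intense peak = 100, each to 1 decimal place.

6.0 : 41.7 : 100.0 : 89.8 : 17.1

Element Dn pattern (n=3): 0.02953228 : 0.19803158 : 0.44263999 : 0.32979615
Element Me pattern (n=1): 0.7960 : 0.2040
Convolve the two distributions (both contribute in 2-u steps):
  M: 0.02953228×0.7960 = 0.023508
  M+2: 0.02953228×0.2040 + 0.19803158×0.7960 = 0.163658
  M+4: 0.19803158×0.2040 + 0.44263999×0.7960 = 0.392740
  M+6: 0.44263999×0.2040 + 0.32979615×0.7960 = 0.352816
  M+8: 0.32979615×0.2040 = 0.067278
Scale to base peak (0.392740) = 100: 6.0 : 41.7 : 100.0 : 89.8 : 17.1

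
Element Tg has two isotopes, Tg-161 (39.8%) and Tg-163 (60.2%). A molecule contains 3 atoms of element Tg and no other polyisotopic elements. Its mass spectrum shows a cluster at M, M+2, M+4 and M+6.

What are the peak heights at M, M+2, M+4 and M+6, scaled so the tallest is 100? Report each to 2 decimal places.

14.57 : 66.11 : 100.00 : 50.42

The 3 Tg atoms are independent, so intensities follow the terms of (0.398 + 0.602)^3.
P(M) = 0.398^3 = 0.063045
P(M+2) = 3 × 0.398^2 × 0.602^1 = 0.286078
P(M+4) = 3 × 0.398^1 × 0.602^2 = 0.432710
P(M+6) = 0.602^3 = 0.218167
The M+4 peak is largest (0.432710); scaling to 100 gives 14.57 : 66.11 : 100.00 : 50.42.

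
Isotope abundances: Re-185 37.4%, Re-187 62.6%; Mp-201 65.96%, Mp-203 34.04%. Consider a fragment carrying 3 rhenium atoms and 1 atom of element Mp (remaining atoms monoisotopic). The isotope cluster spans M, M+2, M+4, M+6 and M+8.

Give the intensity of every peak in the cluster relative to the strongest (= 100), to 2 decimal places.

9.09 : 50.36 : 100.00 : 82.09 : 22.01

Rhenium pattern (n=3): 0.05231362 : 0.26268713 : 0.43968487 : 0.24531438
Element Mp pattern (n=1): 0.6596 : 0.3404
Convolve the two distributions (both contribute in 2-u steps):
  M: 0.05231362×0.6596 = 0.034506
  M+2: 0.05231362×0.3404 + 0.26268713×0.6596 = 0.191076
  M+4: 0.26268713×0.3404 + 0.43968487×0.6596 = 0.379435
  M+6: 0.43968487×0.3404 + 0.24531438×0.6596 = 0.311478
  M+8: 0.24531438×0.3404 = 0.083505
Scale to base peak (0.379435) = 100: 9.09 : 50.36 : 100.00 : 82.09 : 22.01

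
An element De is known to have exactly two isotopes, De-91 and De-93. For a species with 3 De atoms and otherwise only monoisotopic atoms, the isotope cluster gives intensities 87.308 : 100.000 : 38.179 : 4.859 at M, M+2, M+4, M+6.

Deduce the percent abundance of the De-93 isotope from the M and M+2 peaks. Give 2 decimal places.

Let p = fractional abundance of De-91. I(M+2)/I(M) = [C(3,1)·p^2·(1−p)] / p^3 = 3·(1−p)/p = 100.000/87.308 = 1.1454
(1−p)/p = 1.1454/3 = 0.3818  ⇒  p = 1/(1 + 0.3818) = 0.7237
De-91: 72.37%, De-93: 27.63%.

27.63%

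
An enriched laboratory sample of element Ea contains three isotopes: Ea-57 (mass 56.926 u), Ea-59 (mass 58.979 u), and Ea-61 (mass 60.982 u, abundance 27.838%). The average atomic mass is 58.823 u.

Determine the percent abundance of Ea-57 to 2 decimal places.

34.76%

The remaining 72.162% is split between Ea-57 (fraction x) and Ea-59 (fraction 0.72162 − x).
Substituting: 56.926x + 58.979(0.72162 − x) = 41.84683084
(56.926 − 58.979)x = -0.71359514  ⇒  x = 0.34759, y = 0.37403
Ea-57: 34.76%, Ea-59: 37.40%.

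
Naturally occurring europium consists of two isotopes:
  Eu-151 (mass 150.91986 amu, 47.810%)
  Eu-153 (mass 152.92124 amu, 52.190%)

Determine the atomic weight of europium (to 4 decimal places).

Average mass = Σ (abundance × isotope mass) = 0.47810 × 150.91986 + 0.52190 × 152.92124
= 72.154785 + 79.809595 = 151.964380 amu

151.9644 amu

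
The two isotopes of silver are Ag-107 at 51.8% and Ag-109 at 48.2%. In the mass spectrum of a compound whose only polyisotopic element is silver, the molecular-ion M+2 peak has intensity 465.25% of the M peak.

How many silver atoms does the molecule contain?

5

The M+2/M ratio from n Ag atoms is n · q/p = n · 0.482/0.518.
n = 4.6525 × 0.518/0.482 = 5.00 ≈ 5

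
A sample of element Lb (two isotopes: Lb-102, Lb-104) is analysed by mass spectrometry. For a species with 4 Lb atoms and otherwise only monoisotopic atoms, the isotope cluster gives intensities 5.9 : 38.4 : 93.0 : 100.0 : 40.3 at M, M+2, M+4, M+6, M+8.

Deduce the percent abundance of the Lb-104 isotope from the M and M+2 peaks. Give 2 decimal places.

61.94%

Let p = fractional abundance of Lb-102. I(M+2)/I(M) = [C(4,1)·p^3·(1−p)] / p^4 = 4·(1−p)/p = 38.4/5.9 = 6.5085
(1−p)/p = 6.5085/4 = 1.6271  ⇒  p = 1/(1 + 1.6271) = 0.3806
Lb-102: 38.06%, Lb-104: 61.94%.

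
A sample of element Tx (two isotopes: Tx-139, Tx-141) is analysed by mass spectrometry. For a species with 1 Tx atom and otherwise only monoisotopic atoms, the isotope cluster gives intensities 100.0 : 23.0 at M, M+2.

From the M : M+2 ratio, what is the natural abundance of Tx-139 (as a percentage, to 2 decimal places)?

81.30%

Let p = fractional abundance of Tx-139. I(M+2)/I(M) = [C(1,1)·p^0·(1−p)] / p^1 = 1·(1−p)/p = 23.0/100.0 = 0.2300
(1−p)/p = 0.2300/1 = 0.2300  ⇒  p = 1/(1 + 0.2300) = 0.8130
Tx-139: 81.30%, Tx-141: 18.70%.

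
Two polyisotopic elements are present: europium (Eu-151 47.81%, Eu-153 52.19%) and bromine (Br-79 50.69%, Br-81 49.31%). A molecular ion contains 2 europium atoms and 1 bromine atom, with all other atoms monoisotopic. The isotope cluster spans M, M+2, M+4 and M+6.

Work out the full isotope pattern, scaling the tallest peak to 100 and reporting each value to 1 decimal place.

Europium pattern (n=2): 0.22857961 : 0.49904078 : 0.27237961
Bromine pattern (n=1): 0.5069 : 0.4931
Convolve the two distributions (both contribute in 2-u steps):
  M: 0.22857961×0.5069 = 0.115867
  M+2: 0.22857961×0.4931 + 0.49904078×0.5069 = 0.365676
  M+4: 0.49904078×0.4931 + 0.27237961×0.5069 = 0.384146
  M+6: 0.27237961×0.4931 = 0.134310
Scale to base peak (0.384146) = 100: 30.2 : 95.2 : 100.0 : 35.0

30.2 : 95.2 : 100.0 : 35.0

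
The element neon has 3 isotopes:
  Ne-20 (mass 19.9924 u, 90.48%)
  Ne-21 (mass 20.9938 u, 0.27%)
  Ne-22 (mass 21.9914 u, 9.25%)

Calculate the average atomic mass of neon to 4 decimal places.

Ar = Σ fᵢ·mᵢ = 0.9048 × 19.9924 + 0.0027 × 20.9938 + 0.0925 × 21.9914
= 18.08912 + 0.05668 + 2.03420 = 20.18000 u

20.1800 u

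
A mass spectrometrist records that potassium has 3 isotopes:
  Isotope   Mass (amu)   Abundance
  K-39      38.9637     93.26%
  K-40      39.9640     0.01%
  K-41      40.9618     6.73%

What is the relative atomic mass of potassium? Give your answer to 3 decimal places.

Ar = Σ fᵢ·mᵢ = 0.9326 × 38.9637 + 0.0001 × 39.9640 + 0.0673 × 40.9618
= 36.33755 + 0.00400 + 2.75673 = 39.09828 amu

39.098 amu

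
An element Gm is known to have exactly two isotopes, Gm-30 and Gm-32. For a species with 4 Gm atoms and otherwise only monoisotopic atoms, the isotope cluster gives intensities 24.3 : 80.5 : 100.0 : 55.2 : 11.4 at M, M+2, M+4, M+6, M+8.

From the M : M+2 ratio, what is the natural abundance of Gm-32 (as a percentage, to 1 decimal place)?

45.3%

Write p for the Gm-30 fraction. I(M+2)/I(M) = [C(4,1)·p^3·(1−p)] / p^4 = 4·(1−p)/p = 80.5/24.3 = 3.3128
(1−p)/p = 3.3128/4 = 0.8282  ⇒  p = 1/(1 + 0.8282) = 0.5470
Gm-30: 54.7%, Gm-32: 45.3%.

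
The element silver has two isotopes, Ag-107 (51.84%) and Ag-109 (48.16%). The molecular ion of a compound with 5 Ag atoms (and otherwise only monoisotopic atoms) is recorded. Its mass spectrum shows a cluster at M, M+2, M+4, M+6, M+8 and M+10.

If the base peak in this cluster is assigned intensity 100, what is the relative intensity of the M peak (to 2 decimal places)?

Term probabilities: M 0.0374, M+2 0.1739, M+4 0.3231, M+6 0.3002, M+8 0.1394, M+10 0.0259. Base peak = M+4.
P(M+4) = C(5,2) × 0.5184^3 × 0.4816^2 = 10 × 0.13931407 × 0.23193856 = 0.323123 (base)
P(M) = C(5,0) × 0.5184^5 × 0.4816^0 = 1 × 0.03743906 × 1.0000 = 0.037439
Relative intensity = 0.037439 / 0.323123 × 100 = 11.59

11.59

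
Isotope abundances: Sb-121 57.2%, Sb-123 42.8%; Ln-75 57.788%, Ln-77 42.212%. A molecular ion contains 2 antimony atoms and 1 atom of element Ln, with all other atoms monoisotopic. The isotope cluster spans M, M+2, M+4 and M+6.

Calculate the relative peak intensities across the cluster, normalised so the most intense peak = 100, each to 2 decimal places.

Antimony pattern (n=2): 0.327184 : 0.489632 : 0.183184
Element Ln pattern (n=1): 0.57788 : 0.42212
Convolve the two distributions (both contribute in 2-u steps):
  M: 0.327184×0.57788 = 0.189073
  M+2: 0.327184×0.42212 + 0.489632×0.57788 = 0.421059
  M+4: 0.489632×0.42212 + 0.183184×0.57788 = 0.312542
  M+6: 0.183184×0.42212 = 0.077326
Scale to base peak (0.421059) = 100: 44.90 : 100.00 : 74.23 : 18.36

44.90 : 100.00 : 74.23 : 18.36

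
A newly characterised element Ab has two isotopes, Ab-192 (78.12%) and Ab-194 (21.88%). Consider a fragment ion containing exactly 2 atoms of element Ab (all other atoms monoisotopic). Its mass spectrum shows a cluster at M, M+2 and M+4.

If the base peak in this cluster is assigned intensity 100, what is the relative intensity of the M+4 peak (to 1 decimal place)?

7.8

Term probabilities: M 0.6103, M+2 0.3419, M+4 0.0479. Base peak = M.
P(M) = C(2,0) × 0.7812^2 × 0.2188^0 = 1 × 0.61027344 × 1.0000 = 0.610273 (base)
P(M+4) = C(2,2) × 0.7812^0 × 0.2188^2 = 1 × 1.0000 × 0.04787344 = 0.047873
Relative intensity = 0.047873 / 0.610273 × 100 = 7.8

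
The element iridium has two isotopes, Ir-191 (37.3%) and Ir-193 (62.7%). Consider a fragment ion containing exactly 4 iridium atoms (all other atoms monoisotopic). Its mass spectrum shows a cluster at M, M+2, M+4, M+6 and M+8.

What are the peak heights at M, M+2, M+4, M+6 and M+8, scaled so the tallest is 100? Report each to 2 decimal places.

Expanding (0.373 + 0.627)^4:
P(M) = 0.373^4 = 0.019357
P(M+2) = 4 × 0.373^3 × 0.627^1 = 0.130153
P(M+4) = 6 × 0.373^2 × 0.627^2 = 0.328174
P(M+6) = 4 × 0.373^1 × 0.627^3 = 0.367766
P(M+8) = 0.627^4 = 0.154550
The M+6 peak is largest (0.367766); scaling to 100 gives 5.26 : 35.39 : 89.23 : 100.00 : 42.02.

5.26 : 35.39 : 89.23 : 100.00 : 42.02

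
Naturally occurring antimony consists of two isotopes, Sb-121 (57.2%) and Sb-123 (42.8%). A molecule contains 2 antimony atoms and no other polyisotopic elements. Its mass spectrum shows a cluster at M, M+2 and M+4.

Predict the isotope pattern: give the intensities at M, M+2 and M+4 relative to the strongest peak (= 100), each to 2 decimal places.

The 2 Sb atoms are independent, so intensities follow the terms of (0.572 + 0.428)^2.
P(M) = 0.572^2 = 0.327184
P(M+2) = 2 × 0.572^1 × 0.428^1 = 0.489632
P(M+4) = 0.428^2 = 0.183184
The M+2 peak is largest (0.489632); scaling to 100 gives 66.82 : 100.00 : 37.41.

66.82 : 100.00 : 37.41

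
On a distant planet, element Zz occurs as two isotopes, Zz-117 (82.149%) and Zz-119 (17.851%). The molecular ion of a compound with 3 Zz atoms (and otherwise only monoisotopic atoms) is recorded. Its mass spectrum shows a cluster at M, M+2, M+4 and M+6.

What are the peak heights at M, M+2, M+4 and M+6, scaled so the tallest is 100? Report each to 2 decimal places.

100.00 : 65.19 : 14.17 : 1.03

Expanding (0.82149 + 0.17851)^3:
P(M) = 0.82149^3 = 0.554379
P(M+2) = 3 × 0.82149^2 × 0.17851^1 = 0.361400
P(M+4) = 3 × 0.82149^1 × 0.17851^2 = 0.078532
P(M+6) = 0.17851^3 = 0.005688
The M peak is largest (0.554379); scaling to 100 gives 100.00 : 65.19 : 14.17 : 1.03.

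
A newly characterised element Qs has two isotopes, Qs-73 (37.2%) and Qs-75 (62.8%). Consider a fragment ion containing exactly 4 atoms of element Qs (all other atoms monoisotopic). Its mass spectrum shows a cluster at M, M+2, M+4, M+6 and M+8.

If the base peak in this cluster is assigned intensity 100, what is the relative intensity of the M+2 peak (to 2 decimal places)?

(0.372 + 0.628)^4 gives M 0.0192, M+2 0.1293, M+4 0.3275, M+6 0.3685, M+8 0.1555; the largest is M+6.
P(M+6) = C(4,3) × 0.372^1 × 0.628^3 = 4 × 0.3720 × 0.24767315 = 0.368538 (base)
P(M+2) = C(4,1) × 0.372^3 × 0.628^1 = 4 × 0.05147885 × 0.6280 = 0.129315
Relative intensity = 0.129315 / 0.368538 × 100 = 35.09

35.09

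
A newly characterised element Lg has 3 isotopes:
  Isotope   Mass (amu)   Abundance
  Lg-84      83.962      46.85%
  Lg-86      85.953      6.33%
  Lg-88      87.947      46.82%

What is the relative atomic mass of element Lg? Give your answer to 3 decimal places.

The abundance-weighted mean is 0.4685 × 83.962 + 0.0633 × 85.953 + 0.4682 × 87.947
= 39.3362 + 5.4408 + 41.1768 = 85.9538 amu

85.954 amu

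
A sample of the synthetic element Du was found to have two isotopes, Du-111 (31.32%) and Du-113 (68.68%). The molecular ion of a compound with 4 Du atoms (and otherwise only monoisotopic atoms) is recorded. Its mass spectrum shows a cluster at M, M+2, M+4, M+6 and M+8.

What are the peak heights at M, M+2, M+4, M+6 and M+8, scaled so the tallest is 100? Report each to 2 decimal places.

2.37 : 20.80 : 68.40 : 100.00 : 54.82

The 4 Du atoms are independent, so intensities follow the terms of (0.3132 + 0.6868)^4.
P(M) = 0.3132^4 = 0.009622
P(M+2) = 4 × 0.3132^3 × 0.6868^1 = 0.084403
P(M+4) = 6 × 0.3132^2 × 0.6868^2 = 0.277623
P(M+6) = 4 × 0.3132^1 × 0.6868^3 = 0.405857
P(M+8) = 0.6868^4 = 0.222495
The M+6 peak is largest (0.405857); scaling to 100 gives 2.37 : 20.80 : 68.40 : 100.00 : 54.82.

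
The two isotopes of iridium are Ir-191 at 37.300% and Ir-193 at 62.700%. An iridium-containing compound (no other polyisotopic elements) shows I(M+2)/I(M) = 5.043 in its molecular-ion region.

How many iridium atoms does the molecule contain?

3

The M+2/M ratio from n Ir atoms is n · q/p = n · 0.62700/0.37300.
n = 5.043 × 0.37300/0.62700 = 3.00 ≈ 3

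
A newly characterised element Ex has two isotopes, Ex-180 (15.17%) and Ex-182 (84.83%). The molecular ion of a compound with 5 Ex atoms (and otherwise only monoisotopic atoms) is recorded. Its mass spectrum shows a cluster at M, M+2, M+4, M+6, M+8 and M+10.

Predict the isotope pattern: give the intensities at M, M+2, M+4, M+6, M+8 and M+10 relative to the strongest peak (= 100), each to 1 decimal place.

Each Ex atom is independently Ex-180 (p = 0.1517) or Ex-182 (q = 0.8483); the cluster is the binomial expansion (p + q)^5.
P(M) = 0.1517^5 = 0.000080
P(M+2) = 5 × 0.1517^4 × 0.8483^1 = 0.002246
P(M+4) = 10 × 0.1517^3 × 0.8483^2 = 0.025122
P(M+6) = 10 × 0.1517^2 × 0.8483^3 = 0.140482
P(M+8) = 5 × 0.1517^1 × 0.8483^4 = 0.392784
P(M+10) = 0.8483^5 = 0.439286
The M+10 peak is largest (0.439286); scaling to 100 gives 0.0 : 0.5 : 5.7 : 32.0 : 89.4 : 100.0.

0.0 : 0.5 : 5.7 : 32.0 : 89.4 : 100.0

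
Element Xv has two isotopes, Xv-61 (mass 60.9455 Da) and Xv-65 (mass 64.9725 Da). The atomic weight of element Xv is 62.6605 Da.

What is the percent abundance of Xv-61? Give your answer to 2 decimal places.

57.41%

Let x be the fractional abundance of Xv-61; then Xv-65 has abundance 1 − x.
60.9455·x + 64.9725·(1 − x) = 62.6605
(60.9455 − 64.9725)·x = 62.6605 − 64.9725
x = -2.3120 / -4.0270 = 0.57412 → 57.41% Xv-61, 42.59% Xv-65.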